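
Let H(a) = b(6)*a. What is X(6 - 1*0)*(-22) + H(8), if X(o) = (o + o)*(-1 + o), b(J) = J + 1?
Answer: -1264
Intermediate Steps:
b(J) = 1 + J
X(o) = 2*o*(-1 + o) (X(o) = (2*o)*(-1 + o) = 2*o*(-1 + o))
H(a) = 7*a (H(a) = (1 + 6)*a = 7*a)
X(6 - 1*0)*(-22) + H(8) = (2*(6 - 1*0)*(-1 + (6 - 1*0)))*(-22) + 7*8 = (2*(6 + 0)*(-1 + (6 + 0)))*(-22) + 56 = (2*6*(-1 + 6))*(-22) + 56 = (2*6*5)*(-22) + 56 = 60*(-22) + 56 = -1320 + 56 = -1264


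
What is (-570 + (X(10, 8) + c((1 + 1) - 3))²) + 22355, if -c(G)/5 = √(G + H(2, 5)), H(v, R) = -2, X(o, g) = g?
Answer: 21774 - 80*I*√3 ≈ 21774.0 - 138.56*I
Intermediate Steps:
c(G) = -5*√(-2 + G) (c(G) = -5*√(G - 2) = -5*√(-2 + G))
(-570 + (X(10, 8) + c((1 + 1) - 3))²) + 22355 = (-570 + (8 - 5*√(-2 + ((1 + 1) - 3)))²) + 22355 = (-570 + (8 - 5*√(-2 + (2 - 3)))²) + 22355 = (-570 + (8 - 5*√(-2 - 1))²) + 22355 = (-570 + (8 - 5*I*√3)²) + 22355 = 21785 + (8 - 5*I*√3)²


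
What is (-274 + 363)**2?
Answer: 7921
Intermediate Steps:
(-274 + 363)**2 = 89**2 = 7921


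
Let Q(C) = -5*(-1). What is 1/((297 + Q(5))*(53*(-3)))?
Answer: -1/48018 ≈ -2.0826e-5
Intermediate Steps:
Q(C) = 5
1/((297 + Q(5))*(53*(-3))) = 1/((297 + 5)*(53*(-3))) = 1/(302*(-159)) = 1/(-48018) = -1/48018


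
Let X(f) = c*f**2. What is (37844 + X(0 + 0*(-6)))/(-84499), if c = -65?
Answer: -37844/84499 ≈ -0.44786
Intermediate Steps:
X(f) = -65*f**2
(37844 + X(0 + 0*(-6)))/(-84499) = (37844 - 65*(0 + 0*(-6))**2)/(-84499) = (37844 - 65*(0 + 0)**2)*(-1/84499) = (37844 - 65*0**2)*(-1/84499) = (37844 - 65*0)*(-1/84499) = (37844 + 0)*(-1/84499) = 37844*(-1/84499) = -37844/84499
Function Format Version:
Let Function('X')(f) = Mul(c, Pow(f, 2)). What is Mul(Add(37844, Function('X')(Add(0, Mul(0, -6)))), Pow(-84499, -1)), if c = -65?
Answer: Rational(-37844, 84499) ≈ -0.44786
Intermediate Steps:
Function('X')(f) = Mul(-65, Pow(f, 2))
Mul(Add(37844, Function('X')(Add(0, Mul(0, -6)))), Pow(-84499, -1)) = Mul(Add(37844, Mul(-65, Pow(Add(0, Mul(0, -6)), 2))), Pow(-84499, -1)) = Mul(Add(37844, Mul(-65, Pow(Add(0, 0), 2))), Rational(-1, 84499)) = Mul(Add(37844, Mul(-65, Pow(0, 2))), Rational(-1, 84499)) = Mul(Add(37844, Mul(-65, 0)), Rational(-1, 84499)) = Mul(Add(37844, 0), Rational(-1, 84499)) = Mul(37844, Rational(-1, 84499)) = Rational(-37844, 84499)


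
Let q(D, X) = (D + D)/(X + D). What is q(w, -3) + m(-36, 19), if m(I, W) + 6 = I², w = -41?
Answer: 28421/22 ≈ 1291.9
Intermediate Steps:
m(I, W) = -6 + I²
q(D, X) = 2*D/(D + X) (q(D, X) = (2*D)/(D + X) = 2*D/(D + X))
q(w, -3) + m(-36, 19) = 2*(-41)/(-41 - 3) + (-6 + (-36)²) = 2*(-41)/(-44) + (-6 + 1296) = 2*(-41)*(-1/44) + 1290 = 41/22 + 1290 = 28421/22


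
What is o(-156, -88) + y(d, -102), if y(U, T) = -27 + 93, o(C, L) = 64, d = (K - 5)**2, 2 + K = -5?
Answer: 130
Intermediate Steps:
K = -7 (K = -2 - 5 = -7)
d = 144 (d = (-7 - 5)**2 = (-12)**2 = 144)
y(U, T) = 66
o(-156, -88) + y(d, -102) = 64 + 66 = 130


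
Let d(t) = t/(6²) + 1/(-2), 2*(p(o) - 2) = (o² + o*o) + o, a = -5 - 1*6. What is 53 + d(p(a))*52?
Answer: 3541/18 ≈ 196.72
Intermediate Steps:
a = -11 (a = -5 - 6 = -11)
p(o) = 2 + o² + o/2 (p(o) = 2 + ((o² + o*o) + o)/2 = 2 + ((o² + o²) + o)/2 = 2 + (2*o² + o)/2 = 2 + (o + 2*o²)/2 = 2 + (o² + o/2) = 2 + o² + o/2)
d(t) = -½ + t/36 (d(t) = t/36 + 1*(-½) = t*(1/36) - ½ = t/36 - ½ = -½ + t/36)
53 + d(p(a))*52 = 53 + (-½ + (2 + (-11)² + (½)*(-11))/36)*52 = 53 + (-½ + (2 + 121 - 11/2)/36)*52 = 53 + (-½ + (1/36)*(235/2))*52 = 53 + (-½ + 235/72)*52 = 53 + (199/72)*52 = 53 + 2587/18 = 3541/18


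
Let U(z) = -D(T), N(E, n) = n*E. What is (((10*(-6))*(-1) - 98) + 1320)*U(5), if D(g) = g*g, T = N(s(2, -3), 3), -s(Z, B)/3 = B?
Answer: -934578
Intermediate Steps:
s(Z, B) = -3*B
N(E, n) = E*n
T = 27 (T = -3*(-3)*3 = 9*3 = 27)
D(g) = g²
U(z) = -729 (U(z) = -1*27² = -1*729 = -729)
(((10*(-6))*(-1) - 98) + 1320)*U(5) = (((10*(-6))*(-1) - 98) + 1320)*(-729) = ((-60*(-1) - 98) + 1320)*(-729) = ((60 - 98) + 1320)*(-729) = (-38 + 1320)*(-729) = 1282*(-729) = -934578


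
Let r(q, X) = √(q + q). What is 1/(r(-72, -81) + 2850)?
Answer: 475/1353774 - I/676887 ≈ 0.00035087 - 1.4774e-6*I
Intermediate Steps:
r(q, X) = √2*√q (r(q, X) = √(2*q) = √2*√q)
1/(r(-72, -81) + 2850) = 1/(√2*√(-72) + 2850) = 1/(√2*(6*I*√2) + 2850) = 1/(12*I + 2850) = 1/(2850 + 12*I) = (2850 - 12*I)/8122644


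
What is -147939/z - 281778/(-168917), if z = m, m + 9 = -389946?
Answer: 6422388193/3136668035 ≈ 2.0475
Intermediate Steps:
m = -389955 (m = -9 - 389946 = -389955)
z = -389955
-147939/z - 281778/(-168917) = -147939/(-389955) - 281778/(-168917) = -147939*(-1/389955) - 281778*(-1/168917) = 49313/129985 + 40254/24131 = 6422388193/3136668035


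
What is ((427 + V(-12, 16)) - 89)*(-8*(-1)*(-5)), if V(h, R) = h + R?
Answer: -13680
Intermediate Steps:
V(h, R) = R + h
((427 + V(-12, 16)) - 89)*(-8*(-1)*(-5)) = ((427 + (16 - 12)) - 89)*(-8*(-1)*(-5)) = ((427 + 4) - 89)*(8*(-5)) = (431 - 89)*(-40) = 342*(-40) = -13680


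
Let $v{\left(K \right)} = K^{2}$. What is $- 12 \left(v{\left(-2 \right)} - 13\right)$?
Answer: $108$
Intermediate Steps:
$- 12 \left(v{\left(-2 \right)} - 13\right) = - 12 \left(\left(-2\right)^{2} - 13\right) = - 12 \left(4 - 13\right) = \left(-12\right) \left(-9\right) = 108$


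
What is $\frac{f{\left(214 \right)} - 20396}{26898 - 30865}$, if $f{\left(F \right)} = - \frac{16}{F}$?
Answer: $\frac{2182380}{424469} \approx 5.1414$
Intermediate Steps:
$\frac{f{\left(214 \right)} - 20396}{26898 - 30865} = \frac{- \frac{16}{214} - 20396}{26898 - 30865} = \frac{\left(-16\right) \frac{1}{214} - 20396}{-3967} = \left(- \frac{8}{107} - 20396\right) \left(- \frac{1}{3967}\right) = \left(- \frac{2182380}{107}\right) \left(- \frac{1}{3967}\right) = \frac{2182380}{424469}$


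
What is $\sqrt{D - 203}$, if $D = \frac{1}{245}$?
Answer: $\frac{9 i \sqrt{3070}}{35} \approx 14.248 i$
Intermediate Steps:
$D = \frac{1}{245} \approx 0.0040816$
$\sqrt{D - 203} = \sqrt{\frac{1}{245} - 203} = \sqrt{- \frac{49734}{245}} = \frac{9 i \sqrt{3070}}{35}$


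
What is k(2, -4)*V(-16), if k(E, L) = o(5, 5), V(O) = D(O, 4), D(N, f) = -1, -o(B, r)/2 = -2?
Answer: -4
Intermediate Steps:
o(B, r) = 4 (o(B, r) = -2*(-2) = 4)
V(O) = -1
k(E, L) = 4
k(2, -4)*V(-16) = 4*(-1) = -4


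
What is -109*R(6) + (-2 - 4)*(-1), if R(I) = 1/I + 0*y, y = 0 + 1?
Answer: -73/6 ≈ -12.167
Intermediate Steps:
y = 1
R(I) = 1/I (R(I) = 1/I + 0*1 = 1/I + 0 = 1/I)
-109*R(6) + (-2 - 4)*(-1) = -109/6 + (-2 - 4)*(-1) = -109*1/6 - 6*(-1) = -109/6 + 6 = -73/6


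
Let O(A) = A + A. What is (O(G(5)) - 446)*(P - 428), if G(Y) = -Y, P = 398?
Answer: 13680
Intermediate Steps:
O(A) = 2*A
(O(G(5)) - 446)*(P - 428) = (2*(-1*5) - 446)*(398 - 428) = (2*(-5) - 446)*(-30) = (-10 - 446)*(-30) = -456*(-30) = 13680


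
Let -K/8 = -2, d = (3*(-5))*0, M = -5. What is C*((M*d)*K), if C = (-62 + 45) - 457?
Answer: 0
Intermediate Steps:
d = 0 (d = -15*0 = 0)
K = 16 (K = -8*(-2) = 16)
C = -474 (C = -17 - 457 = -474)
C*((M*d)*K) = -474*(-5*0)*16 = -0*16 = -474*0 = 0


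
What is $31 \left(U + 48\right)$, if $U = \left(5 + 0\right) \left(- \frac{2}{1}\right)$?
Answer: $1178$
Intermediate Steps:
$U = -10$ ($U = 5 \left(\left(-2\right) 1\right) = 5 \left(-2\right) = -10$)
$31 \left(U + 48\right) = 31 \left(-10 + 48\right) = 31 \cdot 38 = 1178$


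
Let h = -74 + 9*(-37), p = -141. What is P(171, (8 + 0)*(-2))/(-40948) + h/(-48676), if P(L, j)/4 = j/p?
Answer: 586691903/70259765892 ≈ 0.0083503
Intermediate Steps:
P(L, j) = -4*j/141 (P(L, j) = 4*(j/(-141)) = 4*(j*(-1/141)) = 4*(-j/141) = -4*j/141)
h = -407 (h = -74 - 333 = -407)
P(171, (8 + 0)*(-2))/(-40948) + h/(-48676) = -4*(8 + 0)*(-2)/141/(-40948) - 407/(-48676) = -32*(-2)/141*(-1/40948) - 407*(-1/48676) = -4/141*(-16)*(-1/40948) + 407/48676 = (64/141)*(-1/40948) + 407/48676 = -16/1443417 + 407/48676 = 586691903/70259765892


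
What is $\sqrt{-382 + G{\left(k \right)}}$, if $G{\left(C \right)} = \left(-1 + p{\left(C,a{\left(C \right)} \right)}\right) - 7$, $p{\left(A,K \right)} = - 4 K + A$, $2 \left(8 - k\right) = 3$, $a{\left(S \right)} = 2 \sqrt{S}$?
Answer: $\frac{\sqrt{-1534 - 16 \sqrt{26}}}{2} \approx 20.097 i$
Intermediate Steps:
$k = \frac{13}{2}$ ($k = 8 - \frac{3}{2} = \frac{13}{2} \approx 6.5$)
$p{\left(A,K \right)} = A - 4 K$
$G{\left(C \right)} = -8 + C - 8 \sqrt{C}$ ($G{\left(C \right)} = \left(-1 - \left(- C + 4 \cdot 2 \sqrt{C}\right)\right) - 7 = \left(-1 - \left(- C + 8 \sqrt{C}\right)\right) - 7 = \left(-1 + C - 8 \sqrt{C}\right) - 7 = -8 + C - 8 \sqrt{C}$)
$\sqrt{-382 + G{\left(k \right)}} = \sqrt{-382 - \left(\frac{3}{2} + 4 \sqrt{26}\right)} = \sqrt{- \frac{767}{2} - 4 \sqrt{26}}$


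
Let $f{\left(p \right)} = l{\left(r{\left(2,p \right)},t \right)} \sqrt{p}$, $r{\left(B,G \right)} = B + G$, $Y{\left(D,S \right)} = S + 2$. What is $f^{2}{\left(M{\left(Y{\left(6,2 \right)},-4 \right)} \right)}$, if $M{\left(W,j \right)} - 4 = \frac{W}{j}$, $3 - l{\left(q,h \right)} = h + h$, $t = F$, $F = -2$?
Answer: $147$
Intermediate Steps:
$t = -2$
$Y{\left(D,S \right)} = 2 + S$
$l{\left(q,h \right)} = 3 - 2 h$ ($l{\left(q,h \right)} = 3 - \left(h + h\right) = 3 - 2 h$)
$M{\left(W,j \right)} = 4 + \frac{W}{j}$
$f{\left(p \right)} = 7 \sqrt{p}$ ($f{\left(p \right)} = \left(3 - -4\right) \sqrt{p} = \left(3 + 4\right) \sqrt{p} = 7 \sqrt{p}$)
$f^{2}{\left(M{\left(Y{\left(6,2 \right)},-4 \right)} \right)} = \left(7 \sqrt{4 + \frac{2 + 2}{-4}}\right)^{2} = \left(7 \sqrt{4 + 4 \left(- \frac{1}{4}\right)}\right)^{2} = \left(7 \sqrt{4 - 1}\right)^{2} = \left(7 \sqrt{3}\right)^{2} = 147$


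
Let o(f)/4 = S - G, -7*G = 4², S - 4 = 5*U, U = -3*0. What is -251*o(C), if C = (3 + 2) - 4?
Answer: -44176/7 ≈ -6310.9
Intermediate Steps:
U = 0
C = 1 (C = 5 - 4 = 1)
S = 4 (S = 4 + 5*0 = 4 + 0 = 4)
G = -16/7 (G = -⅐*4² = -⅐*16 = -16/7 ≈ -2.2857)
o(f) = 176/7 (o(f) = 4*(4 - 1*(-16/7)) = 4*(4 + 16/7) = 4*(44/7) = 176/7)
-251*o(C) = -251*176/7 = -44176/7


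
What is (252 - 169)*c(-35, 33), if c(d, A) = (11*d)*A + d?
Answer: -1057420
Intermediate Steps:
c(d, A) = d + 11*A*d (c(d, A) = 11*A*d + d = d + 11*A*d)
(252 - 169)*c(-35, 33) = (252 - 169)*(-35*(1 + 11*33)) = 83*(-35*(1 + 363)) = 83*(-35*364) = 83*(-12740) = -1057420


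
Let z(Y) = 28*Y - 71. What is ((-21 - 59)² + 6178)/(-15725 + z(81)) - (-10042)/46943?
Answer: -11963181/16711708 ≈ -0.71586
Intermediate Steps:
z(Y) = -71 + 28*Y
((-21 - 59)² + 6178)/(-15725 + z(81)) - (-10042)/46943 = ((-21 - 59)² + 6178)/(-15725 + (-71 + 28*81)) - (-10042)/46943 = ((-80)² + 6178)/(-15725 + (-71 + 2268)) - (-10042)/46943 = (6400 + 6178)/(-15725 + 2197) - 1*(-10042/46943) = 12578/(-13528) + 10042/46943 = 12578*(-1/13528) + 10042/46943 = -331/356 + 10042/46943 = -11963181/16711708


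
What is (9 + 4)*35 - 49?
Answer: 406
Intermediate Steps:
(9 + 4)*35 - 49 = 13*35 - 49 = 455 - 49 = 406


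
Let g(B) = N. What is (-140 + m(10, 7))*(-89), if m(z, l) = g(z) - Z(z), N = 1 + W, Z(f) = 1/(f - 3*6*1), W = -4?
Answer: 101727/8 ≈ 12716.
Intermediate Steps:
Z(f) = 1/(-18 + f) (Z(f) = 1/(f - 18*1) = 1/(f - 18) = 1/(-18 + f))
N = -3 (N = 1 - 4 = -3)
g(B) = -3
m(z, l) = -3 - 1/(-18 + z)
(-140 + m(10, 7))*(-89) = (-140 + (53 - 3*10)/(-18 + 10))*(-89) = (-140 + (53 - 30)/(-8))*(-89) = (-140 - ⅛*23)*(-89) = (-140 - 23/8)*(-89) = -1143/8*(-89) = 101727/8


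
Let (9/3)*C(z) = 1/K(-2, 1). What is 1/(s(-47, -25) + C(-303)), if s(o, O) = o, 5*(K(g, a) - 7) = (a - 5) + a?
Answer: -96/4507 ≈ -0.021300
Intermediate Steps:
K(g, a) = 6 + 2*a/5 (K(g, a) = 7 + ((a - 5) + a)/5 = 7 + ((-5 + a) + a)/5 = 7 + (-5 + 2*a)/5 = 7 + (-1 + 2*a/5) = 6 + 2*a/5)
C(z) = 5/96 (C(z) = 1/(3*(6 + (⅖)*1)) = 1/(3*(6 + ⅖)) = 1/(3*(32/5)) = (⅓)*(5/32) = 5/96)
1/(s(-47, -25) + C(-303)) = 1/(-47 + 5/96) = 1/(-4507/96) = -96/4507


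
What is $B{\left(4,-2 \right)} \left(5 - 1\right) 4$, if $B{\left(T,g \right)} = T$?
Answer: $64$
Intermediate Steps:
$B{\left(4,-2 \right)} \left(5 - 1\right) 4 = 4 \left(5 - 1\right) 4 = 4 \cdot 4 \cdot 4 = 16 \cdot 4 = 64$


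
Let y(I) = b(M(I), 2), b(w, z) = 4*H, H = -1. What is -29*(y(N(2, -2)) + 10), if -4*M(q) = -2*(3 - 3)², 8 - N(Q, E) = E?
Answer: -174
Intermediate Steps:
N(Q, E) = 8 - E
M(q) = 0 (M(q) = -(-1)*(3 - 3)²/2 = -(-1)*0²/2 = -(-1)*0/2 = -¼*0 = 0)
b(w, z) = -4 (b(w, z) = 4*(-1) = -4)
y(I) = -4
-29*(y(N(2, -2)) + 10) = -29*(-4 + 10) = -29*6 = -174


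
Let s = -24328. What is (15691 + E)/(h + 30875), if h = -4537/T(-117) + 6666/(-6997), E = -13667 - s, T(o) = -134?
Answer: 405042336/475068695 ≈ 0.85260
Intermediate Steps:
E = 10661 (E = -13667 - 1*(-24328) = -13667 + 24328 = 10661)
h = 30852145/937598 (h = -4537/(-134) + 6666/(-6997) = -4537*(-1/134) + 6666*(-1/6997) = 4537/134 - 6666/6997 = 30852145/937598 ≈ 32.906)
(15691 + E)/(h + 30875) = (15691 + 10661)/(30852145/937598 + 30875) = 26352/(28979190395/937598) = 26352*(937598/28979190395) = 405042336/475068695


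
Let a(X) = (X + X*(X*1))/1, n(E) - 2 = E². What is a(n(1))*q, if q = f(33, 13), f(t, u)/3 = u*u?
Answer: 6084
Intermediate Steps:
n(E) = 2 + E²
a(X) = X + X² (a(X) = (X + X*X)*1 = (X + X²)*1 = X + X²)
f(t, u) = 3*u² (f(t, u) = 3*(u*u) = 3*u²)
q = 507 (q = 3*13² = 3*169 = 507)
a(n(1))*q = ((2 + 1²)*(1 + (2 + 1²)))*507 = ((2 + 1)*(1 + (2 + 1)))*507 = (3*(1 + 3))*507 = (3*4)*507 = 12*507 = 6084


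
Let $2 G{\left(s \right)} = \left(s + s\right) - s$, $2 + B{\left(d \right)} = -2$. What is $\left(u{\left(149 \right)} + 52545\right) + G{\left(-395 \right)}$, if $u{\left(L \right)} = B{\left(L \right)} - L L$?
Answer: $\frac{60285}{2} \approx 30143.0$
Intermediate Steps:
$B{\left(d \right)} = -4$ ($B{\left(d \right)} = -2 - 2 = -4$)
$G{\left(s \right)} = \frac{s}{2}$ ($G{\left(s \right)} = \frac{\left(s + s\right) - s}{2} = \frac{2 s - s}{2} = \frac{s}{2}$)
$u{\left(L \right)} = -4 - L^{2}$ ($u{\left(L \right)} = -4 - L L = -4 - L^{2}$)
$\left(u{\left(149 \right)} + 52545\right) + G{\left(-395 \right)} = \left(\left(-4 - 149^{2}\right) + 52545\right) + \frac{1}{2} \left(-395\right) = \left(\left(-4 - 22201\right) + 52545\right) - \frac{395}{2} = \left(-22205 + 52545\right) - \frac{395}{2} = 30340 - \frac{395}{2} = \frac{60285}{2}$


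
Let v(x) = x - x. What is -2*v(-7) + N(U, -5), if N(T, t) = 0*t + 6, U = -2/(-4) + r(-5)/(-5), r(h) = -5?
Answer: 6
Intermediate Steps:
v(x) = 0
U = 3/2 (U = -2/(-4) - 5/(-5) = -2*(-¼) - 5*(-⅕) = ½ + 1 = 3/2 ≈ 1.5000)
N(T, t) = 6 (N(T, t) = 0 + 6 = 6)
-2*v(-7) + N(U, -5) = -2*0 + 6 = 0 + 6 = 6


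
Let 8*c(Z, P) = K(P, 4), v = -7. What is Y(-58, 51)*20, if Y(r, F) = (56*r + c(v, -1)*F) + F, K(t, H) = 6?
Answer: -63175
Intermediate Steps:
c(Z, P) = ¾ (c(Z, P) = (⅛)*6 = ¾)
Y(r, F) = 56*r + 7*F/4 (Y(r, F) = (56*r + 3*F/4) + F = 56*r + 7*F/4)
Y(-58, 51)*20 = (56*(-58) + (7/4)*51)*20 = (-3248 + 357/4)*20 = -12635/4*20 = -63175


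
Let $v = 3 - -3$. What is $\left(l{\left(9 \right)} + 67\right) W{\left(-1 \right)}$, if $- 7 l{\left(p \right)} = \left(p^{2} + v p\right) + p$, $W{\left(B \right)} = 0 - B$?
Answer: $\frac{325}{7} \approx 46.429$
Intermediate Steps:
$v = 6$ ($v = 3 + 3 = 6$)
$W{\left(B \right)} = - B$
$l{\left(p \right)} = - p - \frac{p^{2}}{7}$ ($l{\left(p \right)} = - \frac{\left(p^{2} + 6 p\right) + p}{7} = - \frac{p^{2} + 7 p}{7} = - p - \frac{p^{2}}{7}$)
$\left(l{\left(9 \right)} + 67\right) W{\left(-1 \right)} = \left(\left(- \frac{1}{7}\right) 9 \left(7 + 9\right) + 67\right) \left(\left(-1\right) \left(-1\right)\right) = \left(\left(- \frac{1}{7}\right) 9 \cdot 16 + 67\right) 1 = \left(- \frac{144}{7} + 67\right) 1 = \frac{325}{7} \cdot 1 = \frac{325}{7}$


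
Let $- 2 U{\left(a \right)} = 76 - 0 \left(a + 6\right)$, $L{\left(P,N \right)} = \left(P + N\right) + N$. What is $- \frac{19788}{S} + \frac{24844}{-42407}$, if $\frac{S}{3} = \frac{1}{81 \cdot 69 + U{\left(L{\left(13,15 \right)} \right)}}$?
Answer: $- \frac{1552706716016}{42407} \approx -3.6614 \cdot 10^{7}$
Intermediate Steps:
$L{\left(P,N \right)} = P + 2 N$ ($L{\left(P,N \right)} = \left(N + P\right) + N = P + 2 N$)
$U{\left(a \right)} = -38$ ($U{\left(a \right)} = - \frac{76 - 0 \left(a + 6\right)}{2} = - \frac{76 - 0 \left(6 + a\right)}{2} = - \frac{76 - 0}{2} = - \frac{76 + 0}{2} = \left(- \frac{1}{2}\right) 76 = -38$)
$S = \frac{3}{5551}$ ($S = \frac{3}{81 \cdot 69 - 38} = \frac{3}{5589 - 38} = \frac{3}{5551} \approx 0.00054044$)
$- \frac{19788}{S} + \frac{24844}{-42407} = - \frac{19788}{\frac{3}{5551}} + \frac{24844}{-42407} = \left(-19788\right) \frac{5551}{3} + 24844 \left(- \frac{1}{42407}\right) = -36614396 - \frac{24844}{42407} = - \frac{1552706716016}{42407}$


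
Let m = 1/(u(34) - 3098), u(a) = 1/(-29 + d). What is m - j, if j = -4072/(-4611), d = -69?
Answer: -1236731438/1399922655 ≈ -0.88343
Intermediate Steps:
u(a) = -1/98 (u(a) = 1/(-29 - 69) = 1/(-98) = -1/98)
j = 4072/4611 (j = -4072*(-1/4611) = 4072/4611 ≈ 0.88311)
m = -98/303605 (m = 1/(-1/98 - 3098) = 1/(-303605/98) = -98/303605 ≈ -0.00032279)
m - j = -98/303605 - 1*4072/4611 = -98/303605 - 4072/4611 = -1236731438/1399922655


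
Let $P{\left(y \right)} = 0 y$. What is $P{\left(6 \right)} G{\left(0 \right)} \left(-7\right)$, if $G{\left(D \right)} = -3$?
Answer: $0$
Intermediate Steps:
$P{\left(y \right)} = 0$
$P{\left(6 \right)} G{\left(0 \right)} \left(-7\right) = 0 \left(-3\right) \left(-7\right) = 0 \left(-7\right) = 0$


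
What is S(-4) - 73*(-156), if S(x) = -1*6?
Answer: 11382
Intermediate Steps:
S(x) = -6
S(-4) - 73*(-156) = -6 - 73*(-156) = -6 + 11388 = 11382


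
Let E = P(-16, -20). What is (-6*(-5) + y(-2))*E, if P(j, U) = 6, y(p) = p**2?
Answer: 204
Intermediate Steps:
E = 6
(-6*(-5) + y(-2))*E = (-6*(-5) + (-2)**2)*6 = (30 + 4)*6 = 34*6 = 204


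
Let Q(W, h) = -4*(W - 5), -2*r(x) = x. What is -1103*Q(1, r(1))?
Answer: -17648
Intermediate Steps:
r(x) = -x/2
Q(W, h) = 20 - 4*W (Q(W, h) = -4*(-5 + W) = 20 - 4*W)
-1103*Q(1, r(1)) = -1103*(20 - 4*1) = -1103*(20 - 4) = -1103*16 = -17648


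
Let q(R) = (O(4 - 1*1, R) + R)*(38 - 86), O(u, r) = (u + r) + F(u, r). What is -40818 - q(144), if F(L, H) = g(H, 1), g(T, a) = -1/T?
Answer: -80551/3 ≈ -26850.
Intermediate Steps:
F(L, H) = -1/H
O(u, r) = r + u - 1/r (O(u, r) = (u + r) - 1/r = (r + u) - 1/r = r + u - 1/r)
q(R) = -144 - 96*R + 48/R (q(R) = ((R + (4 - 1*1) - 1/R) + R)*(38 - 86) = ((R + (4 - 1) - 1/R) + R)*(-48) = ((R + 3 - 1/R) + R)*(-48) = ((3 + R - 1/R) + R)*(-48) = (3 - 1/R + 2*R)*(-48) = -144 - 96*R + 48/R)
-40818 - q(144) = -40818 - (-144 - 96*144 + 48/144) = -40818 - (-144 - 13824 + 48*(1/144)) = -40818 - (-144 - 13824 + 1/3) = -40818 - 1*(-41903/3) = -40818 + 41903/3 = -80551/3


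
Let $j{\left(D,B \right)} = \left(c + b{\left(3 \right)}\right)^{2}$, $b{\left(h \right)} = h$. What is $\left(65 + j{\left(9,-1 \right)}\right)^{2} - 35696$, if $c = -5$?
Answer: $-30935$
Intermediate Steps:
$j{\left(D,B \right)} = 4$ ($j{\left(D,B \right)} = \left(-5 + 3\right)^{2} = \left(-2\right)^{2} = 4$)
$\left(65 + j{\left(9,-1 \right)}\right)^{2} - 35696 = \left(65 + 4\right)^{2} - 35696 = 69^{2} - 35696 = 4761 - 35696 = -30935$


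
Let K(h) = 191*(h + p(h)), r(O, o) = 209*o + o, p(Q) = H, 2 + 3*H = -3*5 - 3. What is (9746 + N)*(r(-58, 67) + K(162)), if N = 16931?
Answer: 3500449232/3 ≈ 1.1668e+9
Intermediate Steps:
H = -20/3 (H = -⅔ + (-3*5 - 3)/3 = -⅔ + (-15 - 3)/3 = -⅔ + (⅓)*(-18) = -⅔ - 6 = -20/3 ≈ -6.6667)
p(Q) = -20/3
r(O, o) = 210*o
K(h) = -3820/3 + 191*h (K(h) = 191*(h - 20/3) = 191*(-20/3 + h) = -3820/3 + 191*h)
(9746 + N)*(r(-58, 67) + K(162)) = (9746 + 16931)*(210*67 + (-3820/3 + 191*162)) = 26677*(14070 + (-3820/3 + 30942)) = 26677*(14070 + 89006/3) = 26677*(131216/3) = 3500449232/3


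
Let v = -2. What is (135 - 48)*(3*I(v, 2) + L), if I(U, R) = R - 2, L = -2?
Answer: -174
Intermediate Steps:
I(U, R) = -2 + R
(135 - 48)*(3*I(v, 2) + L) = (135 - 48)*(3*(-2 + 2) - 2) = 87*(3*0 - 2) = 87*(0 - 2) = 87*(-2) = -174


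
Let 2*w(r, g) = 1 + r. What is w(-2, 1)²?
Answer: ¼ ≈ 0.25000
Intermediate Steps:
w(r, g) = ½ + r/2 (w(r, g) = (1 + r)/2 = ½ + r/2)
w(-2, 1)² = (½ + (½)*(-2))² = (½ - 1)² = (-½)² = ¼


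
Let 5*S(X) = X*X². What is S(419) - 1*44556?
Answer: 73337279/5 ≈ 1.4667e+7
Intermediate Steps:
S(X) = X³/5 (S(X) = (X*X²)/5 = X³/5)
S(419) - 1*44556 = (⅕)*419³ - 1*44556 = (⅕)*73560059 - 44556 = 73560059/5 - 44556 = 73337279/5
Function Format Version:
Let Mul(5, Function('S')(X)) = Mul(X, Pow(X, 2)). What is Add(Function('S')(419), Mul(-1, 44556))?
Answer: Rational(73337279, 5) ≈ 1.4667e+7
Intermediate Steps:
Function('S')(X) = Mul(Rational(1, 5), Pow(X, 3)) (Function('S')(X) = Mul(Rational(1, 5), Mul(X, Pow(X, 2))) = Mul(Rational(1, 5), Pow(X, 3)))
Add(Function('S')(419), Mul(-1, 44556)) = Add(Mul(Rational(1, 5), Pow(419, 3)), Mul(-1, 44556)) = Add(Mul(Rational(1, 5), 73560059), -44556) = Add(Rational(73560059, 5), -44556) = Rational(73337279, 5)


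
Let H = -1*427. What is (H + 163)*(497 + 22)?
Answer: -137016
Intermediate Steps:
H = -427
(H + 163)*(497 + 22) = (-427 + 163)*(497 + 22) = -264*519 = -137016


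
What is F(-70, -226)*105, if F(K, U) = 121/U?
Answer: -12705/226 ≈ -56.217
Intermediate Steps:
F(-70, -226)*105 = (121/(-226))*105 = (121*(-1/226))*105 = -121/226*105 = -12705/226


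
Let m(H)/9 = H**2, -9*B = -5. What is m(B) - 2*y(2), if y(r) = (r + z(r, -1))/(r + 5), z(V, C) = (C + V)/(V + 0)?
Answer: 130/63 ≈ 2.0635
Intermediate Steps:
z(V, C) = (C + V)/V
y(r) = (r + (-1 + r)/r)/(5 + r) (y(r) = (r + (-1 + r)/r)/(r + 5) = (r + (-1 + r)/r)/(5 + r))
B = 5/9 (B = -1/9*(-5) = 5/9 ≈ 0.55556)
m(H) = 9*H**2
m(B) - 2*y(2) = 9*(5/9)**2 - 2*(-1 + 2 + 2**2)/(2*(5 + 2)) = 9*(25/81) - (-1 + 2 + 4)/7 = 25/9 - 5/7 = 130/63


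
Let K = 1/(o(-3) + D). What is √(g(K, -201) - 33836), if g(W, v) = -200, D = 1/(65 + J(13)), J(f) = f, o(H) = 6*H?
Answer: 2*I*√8509 ≈ 184.49*I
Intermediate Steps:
D = 1/78 (D = 1/(65 + 13) = 1/78 ≈ 0.012821)
K = -78/1403 (K = 1/(6*(-3) + 1/78) = 1/(-18 + 1/78) = 1/(-1403/78) = -78/1403 ≈ -0.055595)
√(g(K, -201) - 33836) = √(-200 - 33836) = √(-34036) = 2*I*√8509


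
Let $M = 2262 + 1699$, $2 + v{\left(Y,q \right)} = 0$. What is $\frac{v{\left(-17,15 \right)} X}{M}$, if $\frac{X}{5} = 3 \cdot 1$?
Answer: $- \frac{30}{3961} \approx -0.0075738$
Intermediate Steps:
$v{\left(Y,q \right)} = -2$ ($v{\left(Y,q \right)} = -2 + 0 = -2$)
$M = 3961$
$X = 15$ ($X = 5 \cdot 3 \cdot 1 = 5 \cdot 3 = 15$)
$\frac{v{\left(-17,15 \right)} X}{M} = \frac{\left(-2\right) 15}{3961} = \left(-30\right) \frac{1}{3961} = - \frac{30}{3961}$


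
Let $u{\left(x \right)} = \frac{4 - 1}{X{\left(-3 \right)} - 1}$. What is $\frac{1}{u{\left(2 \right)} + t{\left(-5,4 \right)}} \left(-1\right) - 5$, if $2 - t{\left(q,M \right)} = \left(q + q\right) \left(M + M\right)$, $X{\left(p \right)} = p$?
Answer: $- \frac{1629}{325} \approx -5.0123$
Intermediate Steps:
$u{\left(x \right)} = - \frac{3}{4}$ ($u{\left(x \right)} = \frac{4 - 1}{-3 - 1} = \frac{3}{-3 - 1} = \frac{3}{-4} = 3 \left(- \frac{1}{4}\right) = - \frac{3}{4}$)
$t{\left(q,M \right)} = 2 - 4 M q$ ($t{\left(q,M \right)} = 2 - \left(q + q\right) \left(M + M\right) = 2 - 2 q 2 M = 2 - 4 M q$)
$\frac{1}{u{\left(2 \right)} + t{\left(-5,4 \right)}} \left(-1\right) - 5 = \frac{1}{- \frac{3}{4} - \left(-2 + 16 \left(-5\right)\right)} \left(-1\right) - 5 = \frac{1}{- \frac{3}{4} + \left(2 + 80\right)} \left(-1\right) - 5 = \frac{1}{- \frac{3}{4} + 82} \left(-1\right) - 5 = \frac{1}{\frac{325}{4}} \left(-1\right) - 5 = \frac{4}{325} \left(-1\right) - 5 = - \frac{4}{325} - 5 = - \frac{1629}{325}$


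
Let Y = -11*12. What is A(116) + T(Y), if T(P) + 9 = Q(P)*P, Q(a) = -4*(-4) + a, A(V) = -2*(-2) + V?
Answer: 15423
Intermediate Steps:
Y = -132
A(V) = 4 + V
Q(a) = 16 + a
T(P) = -9 + P*(16 + P) (T(P) = -9 + (16 + P)*P = -9 + P*(16 + P))
A(116) + T(Y) = (4 + 116) + (-9 - 132*(16 - 132)) = 120 + (-9 - 132*(-116)) = 120 + (-9 + 15312) = 120 + 15303 = 15423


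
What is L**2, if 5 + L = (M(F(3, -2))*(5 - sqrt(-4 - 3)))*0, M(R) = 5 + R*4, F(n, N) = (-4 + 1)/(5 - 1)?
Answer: 25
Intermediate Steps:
F(n, N) = -3/4
M(R) = 5 + 4*R
L = -5 (L = -5 + ((5 + 4*(-3/4))*(5 - sqrt(-4 - 3)))*0 = -5 + ((5 - 3)*(5 - sqrt(-7)))*0 = -5 + (2*(5 - I*sqrt(7)))*0 = -5 + (10 - 2*I*sqrt(7))*0 = -5 + 0 = -5)
L**2 = (-5)**2 = 25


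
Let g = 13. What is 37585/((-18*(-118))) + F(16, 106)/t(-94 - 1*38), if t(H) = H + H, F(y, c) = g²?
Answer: 796957/46728 ≈ 17.055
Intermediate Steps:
F(y, c) = 169 (F(y, c) = 13² = 169)
t(H) = 2*H
37585/((-18*(-118))) + F(16, 106)/t(-94 - 1*38) = 37585/((-18*(-118))) + 169/((2*(-94 - 1*38))) = 37585/2124 + 169/((2*(-94 - 38))) = 37585*(1/2124) + 169/((2*(-132))) = 37585/2124 + 169/(-264) = 37585/2124 + 169*(-1/264) = 37585/2124 - 169/264 = 796957/46728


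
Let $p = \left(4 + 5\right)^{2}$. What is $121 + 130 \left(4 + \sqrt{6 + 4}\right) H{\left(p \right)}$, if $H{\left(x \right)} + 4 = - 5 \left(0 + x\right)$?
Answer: $-212559 - 53170 \sqrt{10} \approx -3.807 \cdot 10^{5}$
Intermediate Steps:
$p = 81$ ($p = 9^{2} = 81$)
$H{\left(x \right)} = -4 - 5 x$ ($H{\left(x \right)} = -4 - 5 \left(0 + x\right) = -4 - 5 x$)
$121 + 130 \left(4 + \sqrt{6 + 4}\right) H{\left(p \right)} = 121 + 130 \left(4 + \sqrt{6 + 4}\right) \left(-4 - 405\right) = 121 + 130 \left(4 + \sqrt{10}\right) \left(-4 - 405\right) = 121 + 130 \left(4 + \sqrt{10}\right) \left(-409\right) = 121 + 130 \left(-1636 - 409 \sqrt{10}\right) = 121 - \left(212680 + 53170 \sqrt{10}\right) = -212559 - 53170 \sqrt{10}$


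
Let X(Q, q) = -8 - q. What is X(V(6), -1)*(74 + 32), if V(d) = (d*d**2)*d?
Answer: -742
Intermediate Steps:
V(d) = d**4 (V(d) = d**3*d = d**4)
X(V(6), -1)*(74 + 32) = (-8 - 1*(-1))*(74 + 32) = (-8 + 1)*106 = -7*106 = -742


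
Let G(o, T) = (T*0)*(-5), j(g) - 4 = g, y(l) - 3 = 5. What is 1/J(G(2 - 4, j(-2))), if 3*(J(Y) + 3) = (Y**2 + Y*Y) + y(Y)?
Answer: -3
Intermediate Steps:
y(l) = 8 (y(l) = 3 + 5 = 8)
j(g) = 4 + g
G(o, T) = 0 (G(o, T) = 0*(-5) = 0)
J(Y) = -1/3 + 2*Y**2/3 (J(Y) = -3 + ((Y**2 + Y*Y) + 8)/3 = -3 + ((Y**2 + Y**2) + 8)/3 = -3 + (2*Y**2 + 8)/3 = -3 + (8 + 2*Y**2)/3 = -3 + (8/3 + 2*Y**2/3) = -1/3 + 2*Y**2/3)
1/J(G(2 - 4, j(-2))) = 1/(-1/3 + (2/3)*0**2) = 1/(-1/3 + (2/3)*0) = 1/(-1/3 + 0) = 1/(-1/3) = -3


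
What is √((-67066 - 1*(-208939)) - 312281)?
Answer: 2*I*√42602 ≈ 412.81*I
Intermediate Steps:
√((-67066 - 1*(-208939)) - 312281) = √((-67066 + 208939) - 312281) = √(141873 - 312281) = √(-170408) = 2*I*√42602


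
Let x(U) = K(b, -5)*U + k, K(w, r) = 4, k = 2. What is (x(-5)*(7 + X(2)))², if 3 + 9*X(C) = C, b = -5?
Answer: 15376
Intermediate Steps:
X(C) = -⅓ + C/9
x(U) = 2 + 4*U (x(U) = 4*U + 2 = 2 + 4*U)
(x(-5)*(7 + X(2)))² = ((2 + 4*(-5))*(7 + (-⅓ + (⅑)*2)))² = ((2 - 20)*(7 + (-⅓ + 2/9)))² = (-18*(7 - ⅑))² = (-18*62/9)² = (-124)² = 15376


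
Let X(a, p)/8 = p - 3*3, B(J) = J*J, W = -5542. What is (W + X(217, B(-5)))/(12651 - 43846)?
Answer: 5414/31195 ≈ 0.17355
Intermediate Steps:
B(J) = J²
X(a, p) = -72 + 8*p (X(a, p) = 8*(p - 3*3) = 8*(p - 9) = 8*(-9 + p) = -72 + 8*p)
(W + X(217, B(-5)))/(12651 - 43846) = (-5542 + (-72 + 8*(-5)²))/(12651 - 43846) = (-5542 + (-72 + 8*25))/(-31195) = (-5542 + (-72 + 200))*(-1/31195) = (-5542 + 128)*(-1/31195) = -5414*(-1/31195) = 5414/31195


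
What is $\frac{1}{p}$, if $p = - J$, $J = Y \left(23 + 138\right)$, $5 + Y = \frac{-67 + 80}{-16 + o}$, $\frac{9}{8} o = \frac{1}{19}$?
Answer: $\frac{2728}{2553943} \approx 0.0010682$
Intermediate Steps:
$o = \frac{8}{171}$ ($o = \frac{8}{9 \cdot 19} = \frac{8}{9} \cdot \frac{1}{19} = \frac{8}{171} \approx 0.046784$)
$Y = - \frac{15863}{2728}$ ($Y = -5 + \frac{-67 + 80}{-16 + \frac{8}{171}} = -5 + \frac{13}{- \frac{2728}{171}} = -5 + 13 \left(- \frac{171}{2728}\right) = -5 - \frac{2223}{2728} = - \frac{15863}{2728} \approx -5.8149$)
$J = - \frac{2553943}{2728}$ ($J = - \frac{15863 \left(23 + 138\right)}{2728} = \left(- \frac{15863}{2728}\right) 161 = - \frac{2553943}{2728} \approx -936.2$)
$p = \frac{2553943}{2728}$ ($p = \left(-1\right) \left(- \frac{2553943}{2728}\right) = \frac{2553943}{2728} \approx 936.2$)
$\frac{1}{p} = \frac{1}{\frac{2553943}{2728}} = \frac{2728}{2553943}$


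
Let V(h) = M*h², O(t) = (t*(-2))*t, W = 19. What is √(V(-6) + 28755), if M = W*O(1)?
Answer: 3*√3043 ≈ 165.49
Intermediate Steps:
O(t) = -2*t² (O(t) = (-2*t)*t = -2*t²)
M = -38 (M = 19*(-2*1²) = 19*(-2*1) = 19*(-2) = -38)
V(h) = -38*h²
√(V(-6) + 28755) = √(-38*(-6)² + 28755) = √(-38*36 + 28755) = √(-1368 + 28755) = √27387 = 3*√3043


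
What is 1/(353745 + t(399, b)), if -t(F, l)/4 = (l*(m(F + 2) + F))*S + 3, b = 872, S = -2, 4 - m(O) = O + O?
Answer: -1/2429691 ≈ -4.1158e-7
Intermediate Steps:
m(O) = 4 - 2*O (m(O) = 4 - (O + O) = 4 - 2*O)
t(F, l) = -12 - 8*F*l (t(F, l) = -4*((l*((4 - 2*(F + 2)) + F))*(-2) + 3) = -4*((l*((4 - 2*(2 + F)) + F))*(-2) + 3) = -4*((l*((4 + (-4 - 2*F)) + F))*(-2) + 3) = -4*((l*(-2*F + F))*(-2) + 3) = -4*((l*(-F))*(-2) + 3) = -4*(-F*l*(-2) + 3) = -4*(2*F*l + 3) = -4*(3 + 2*F*l) = -12 - 8*F*l)
1/(353745 + t(399, b)) = 1/(353745 + (-12 - 8*399*872)) = 1/(353745 + (-12 - 2783424)) = 1/(353745 - 2783436) = 1/(-2429691) = -1/2429691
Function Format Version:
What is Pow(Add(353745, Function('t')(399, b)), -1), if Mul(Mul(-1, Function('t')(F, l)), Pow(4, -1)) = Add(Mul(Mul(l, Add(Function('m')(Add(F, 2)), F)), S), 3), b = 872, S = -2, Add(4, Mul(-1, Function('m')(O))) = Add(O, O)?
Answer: Rational(-1, 2429691) ≈ -4.1158e-7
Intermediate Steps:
Function('m')(O) = Add(4, Mul(-2, O)) (Function('m')(O) = Add(4, Mul(-1, Add(O, O))) = Add(4, Mul(-1, Mul(2, O))) = Add(4, Mul(-2, O)))
Function('t')(F, l) = Add(-12, Mul(-8, F, l)) (Function('t')(F, l) = Mul(-4, Add(Mul(Mul(l, Add(Add(4, Mul(-2, Add(F, 2))), F)), -2), 3)) = Mul(-4, Add(Mul(Mul(l, Add(Add(4, Mul(-2, Add(2, F))), F)), -2), 3)) = Mul(-4, Add(Mul(Mul(l, Add(Add(4, Add(-4, Mul(-2, F))), F)), -2), 3)) = Mul(-4, Add(Mul(Mul(l, Add(Mul(-2, F), F)), -2), 3)) = Mul(-4, Add(Mul(Mul(l, Mul(-1, F)), -2), 3)) = Mul(-4, Add(Mul(Mul(-1, F, l), -2), 3)) = Mul(-4, Add(Mul(2, F, l), 3)) = Mul(-4, Add(3, Mul(2, F, l))) = Add(-12, Mul(-8, F, l)))
Pow(Add(353745, Function('t')(399, b)), -1) = Pow(Add(353745, Add(-12, Mul(-8, 399, 872))), -1) = Pow(Add(353745, Add(-12, -2783424)), -1) = Pow(Add(353745, -2783436), -1) = Pow(-2429691, -1) = Rational(-1, 2429691)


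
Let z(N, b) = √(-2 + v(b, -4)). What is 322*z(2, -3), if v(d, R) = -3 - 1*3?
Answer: 644*I*√2 ≈ 910.75*I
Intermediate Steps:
v(d, R) = -6 (v(d, R) = -3 - 3 = -6)
z(N, b) = 2*I*√2 (z(N, b) = √(-2 - 6) = √(-8) = 2*I*√2)
322*z(2, -3) = 322*(2*I*√2) = 644*I*√2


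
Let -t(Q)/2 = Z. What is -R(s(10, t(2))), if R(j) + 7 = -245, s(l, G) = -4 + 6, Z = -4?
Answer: 252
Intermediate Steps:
t(Q) = 8 (t(Q) = -2*(-4) = 8)
s(l, G) = 2
R(j) = -252 (R(j) = -7 - 245 = -252)
-R(s(10, t(2))) = -1*(-252) = 252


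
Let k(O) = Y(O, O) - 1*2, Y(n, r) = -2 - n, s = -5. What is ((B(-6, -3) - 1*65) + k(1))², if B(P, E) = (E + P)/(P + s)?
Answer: 579121/121 ≈ 4786.1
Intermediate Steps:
k(O) = -4 - O (k(O) = (-2 - O) - 1*2 = (-2 - O) - 2 = -4 - O)
B(P, E) = (E + P)/(-5 + P) (B(P, E) = (E + P)/(P - 5) = (E + P)/(-5 + P))
((B(-6, -3) - 1*65) + k(1))² = (((-3 - 6)/(-5 - 6) - 1*65) + (-4 - 1*1))² = ((-9/(-11) - 65) + (-4 - 1))² = ((-1/11*(-9) - 65) - 5)² = ((9/11 - 65) - 5)² = (-706/11 - 5)² = (-761/11)² = 579121/121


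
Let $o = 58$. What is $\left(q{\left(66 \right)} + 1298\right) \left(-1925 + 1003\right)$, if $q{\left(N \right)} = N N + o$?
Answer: $-5266464$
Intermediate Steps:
$q{\left(N \right)} = 58 + N^{2}$ ($q{\left(N \right)} = N N + 58 = N^{2} + 58 = 58 + N^{2}$)
$\left(q{\left(66 \right)} + 1298\right) \left(-1925 + 1003\right) = \left(\left(58 + 66^{2}\right) + 1298\right) \left(-1925 + 1003\right) = \left(\left(58 + 4356\right) + 1298\right) \left(-922\right) = \left(4414 + 1298\right) \left(-922\right) = 5712 \left(-922\right) = -5266464$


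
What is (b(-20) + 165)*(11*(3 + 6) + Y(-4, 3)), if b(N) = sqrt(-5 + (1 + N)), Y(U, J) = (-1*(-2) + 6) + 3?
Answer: 18150 + 220*I*sqrt(6) ≈ 18150.0 + 538.89*I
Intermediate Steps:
Y(U, J) = 11 (Y(U, J) = (2 + 6) + 3 = 8 + 3 = 11)
b(N) = sqrt(-4 + N)
(b(-20) + 165)*(11*(3 + 6) + Y(-4, 3)) = (sqrt(-4 - 20) + 165)*(11*(3 + 6) + 11) = (sqrt(-24) + 165)*(11*9 + 11) = (2*I*sqrt(6) + 165)*(99 + 11) = (165 + 2*I*sqrt(6))*110 = 18150 + 220*I*sqrt(6)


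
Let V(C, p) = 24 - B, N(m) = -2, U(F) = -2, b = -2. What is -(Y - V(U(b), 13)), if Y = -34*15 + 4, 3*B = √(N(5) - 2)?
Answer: 530 - 2*I/3 ≈ 530.0 - 0.66667*I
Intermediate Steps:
B = 2*I/3 (B = √(-2 - 2)/3 = √(-4)/3 = (2*I)/3 = 2*I/3 ≈ 0.66667*I)
Y = -506 (Y = -510 + 4 = -506)
V(C, p) = 24 - 2*I/3
-(Y - V(U(b), 13)) = -(-506 - (24 - 2*I/3)) = -(-506 + (-24 + 2*I/3)) = -(-530 + 2*I/3) = 530 - 2*I/3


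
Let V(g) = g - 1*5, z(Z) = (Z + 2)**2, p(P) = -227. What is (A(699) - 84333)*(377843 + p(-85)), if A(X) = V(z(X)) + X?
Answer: 153977455392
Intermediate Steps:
z(Z) = (2 + Z)**2
V(g) = -5 + g (V(g) = g - 5 = -5 + g)
A(X) = -5 + X + (2 + X)**2 (A(X) = (-5 + (2 + X)**2) + X = -5 + X + (2 + X)**2)
(A(699) - 84333)*(377843 + p(-85)) = ((-5 + 699 + (2 + 699)**2) - 84333)*(377843 - 227) = ((-5 + 699 + 701**2) - 84333)*377616 = ((-5 + 699 + 491401) - 84333)*377616 = (492095 - 84333)*377616 = 407762*377616 = 153977455392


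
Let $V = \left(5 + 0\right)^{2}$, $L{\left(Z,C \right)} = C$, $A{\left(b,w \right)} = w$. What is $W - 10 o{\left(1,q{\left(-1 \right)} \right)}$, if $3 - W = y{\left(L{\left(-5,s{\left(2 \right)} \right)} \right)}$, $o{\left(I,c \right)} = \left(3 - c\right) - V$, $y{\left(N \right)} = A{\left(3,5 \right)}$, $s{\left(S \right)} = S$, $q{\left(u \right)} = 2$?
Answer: $238$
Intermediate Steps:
$V = 25$ ($V = 5^{2} = 25$)
$y{\left(N \right)} = 5$
$o{\left(I,c \right)} = -22 - c$ ($o{\left(I,c \right)} = \left(3 - c\right) - 25 = -22 - c$)
$W = -2$ ($W = 3 - 5 = -2$)
$W - 10 o{\left(1,q{\left(-1 \right)} \right)} = -2 - 10 \left(-22 - 2\right) = -2 - -240 = -2 + 240 = 238$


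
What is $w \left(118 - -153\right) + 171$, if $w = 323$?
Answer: $87704$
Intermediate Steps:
$w \left(118 - -153\right) + 171 = 323 \left(118 - -153\right) + 171 = 323 \left(118 + 153\right) + 171 = 323 \cdot 271 + 171 = 87533 + 171 = 87704$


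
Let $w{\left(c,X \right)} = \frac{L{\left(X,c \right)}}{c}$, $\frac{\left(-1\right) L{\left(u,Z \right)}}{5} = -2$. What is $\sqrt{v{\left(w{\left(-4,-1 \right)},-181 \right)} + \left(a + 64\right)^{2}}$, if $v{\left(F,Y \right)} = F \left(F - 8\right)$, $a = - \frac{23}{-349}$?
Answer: $\frac{\sqrt{2012488629}}{698} \approx 64.271$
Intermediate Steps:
$a = \frac{23}{349}$ ($a = \left(-23\right) \left(- \frac{1}{349}\right) = \frac{23}{349} \approx 0.065903$)
$L{\left(u,Z \right)} = 10$ ($L{\left(u,Z \right)} = \left(-5\right) \left(-2\right) = 10$)
$w{\left(c,X \right)} = \frac{10}{c}$
$v{\left(F,Y \right)} = F \left(-8 + F\right)$
$\sqrt{v{\left(w{\left(-4,-1 \right)},-181 \right)} + \left(a + 64\right)^{2}} = \sqrt{\frac{10}{-4} \left(-8 + \frac{10}{-4}\right) + \left(\frac{23}{349} + 64\right)^{2}} = \sqrt{10 \left(- \frac{1}{4}\right) \left(-8 + 10 \left(- \frac{1}{4}\right)\right) + \left(\frac{22359}{349}\right)^{2}} = \sqrt{- \frac{5 \left(-8 - \frac{5}{2}\right)}{2} + \frac{499924881}{121801}} = \sqrt{\left(- \frac{5}{2}\right) \left(- \frac{21}{2}\right) + \frac{499924881}{121801}} = \sqrt{\frac{105}{4} + \frac{499924881}{121801}} = \sqrt{\frac{2012488629}{487204}} = \frac{\sqrt{2012488629}}{698}$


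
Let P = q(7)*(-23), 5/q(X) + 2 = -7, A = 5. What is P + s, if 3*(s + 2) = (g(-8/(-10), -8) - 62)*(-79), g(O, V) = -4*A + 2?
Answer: 19057/9 ≈ 2117.4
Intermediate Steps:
g(O, V) = -18 (g(O, V) = -4*5 + 2 = -20 + 2 = -18)
q(X) = -5/9 (q(X) = 5/(-2 - 7) = 5/(-9) = 5*(-⅑) = -5/9)
P = 115/9 (P = -5/9*(-23) = 115/9 ≈ 12.778)
s = 6314/3 (s = -2 + ((-18 - 62)*(-79))/3 = -2 + (-80*(-79))/3 = -2 + (⅓)*6320 = -2 + 6320/3 = 6314/3 ≈ 2104.7)
P + s = 115/9 + 6314/3 = 19057/9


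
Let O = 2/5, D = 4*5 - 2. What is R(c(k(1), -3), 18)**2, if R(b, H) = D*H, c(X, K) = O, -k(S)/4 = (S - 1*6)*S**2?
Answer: 104976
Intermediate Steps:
k(S) = -4*S**2*(-6 + S) (k(S) = -4*(S - 1*6)*S**2 = -4*(S - 6)*S**2 = -4*(-6 + S)*S**2 = -4*S**2*(-6 + S))
D = 18 (D = 20 - 2 = 18)
O = 2/5 (O = 2*(1/5) = 2/5 ≈ 0.40000)
c(X, K) = 2/5
R(b, H) = 18*H
R(c(k(1), -3), 18)**2 = (18*18)**2 = 324**2 = 104976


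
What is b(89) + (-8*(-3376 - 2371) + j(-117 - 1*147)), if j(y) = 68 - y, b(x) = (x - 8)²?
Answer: 52869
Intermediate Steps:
b(x) = (-8 + x)²
b(89) + (-8*(-3376 - 2371) + j(-117 - 1*147)) = (-8 + 89)² + (-8*(-3376 - 2371) + (68 - (-117 - 1*147))) = 81² + (-8*(-5747) + (68 - (-117 - 147))) = 6561 + (45976 + (68 - 1*(-264))) = 6561 + (45976 + (68 + 264)) = 6561 + (45976 + 332) = 6561 + 46308 = 52869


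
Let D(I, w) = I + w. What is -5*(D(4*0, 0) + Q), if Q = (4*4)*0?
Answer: 0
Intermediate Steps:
Q = 0 (Q = 16*0 = 0)
-5*(D(4*0, 0) + Q) = -5*((4*0 + 0) + 0) = -5*((0 + 0) + 0) = -5*(0 + 0) = -5*0 = 0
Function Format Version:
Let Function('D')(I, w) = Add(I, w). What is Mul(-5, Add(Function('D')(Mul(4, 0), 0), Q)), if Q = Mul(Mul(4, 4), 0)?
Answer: 0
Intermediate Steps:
Q = 0 (Q = Mul(16, 0) = 0)
Mul(-5, Add(Function('D')(Mul(4, 0), 0), Q)) = Mul(-5, Add(Add(Mul(4, 0), 0), 0)) = Mul(-5, Add(Add(0, 0), 0)) = Mul(-5, Add(0, 0)) = Mul(-5, 0) = 0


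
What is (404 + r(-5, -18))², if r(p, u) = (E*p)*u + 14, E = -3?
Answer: 21904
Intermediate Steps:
r(p, u) = 14 - 3*p*u (r(p, u) = (-3*p)*u + 14 = -3*p*u + 14 = 14 - 3*p*u)
(404 + r(-5, -18))² = (404 + (14 - 3*(-5)*(-18)))² = (404 + (14 - 270))² = (404 - 256)² = 148² = 21904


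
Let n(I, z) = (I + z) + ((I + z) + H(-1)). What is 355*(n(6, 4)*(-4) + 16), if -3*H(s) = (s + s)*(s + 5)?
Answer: -79520/3 ≈ -26507.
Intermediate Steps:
H(s) = -2*s*(5 + s)/3 (H(s) = -(s + s)*(s + 5)/3 = -2*s*(5 + s)/3)
n(I, z) = 8/3 + 2*I + 2*z (n(I, z) = (I + z) + ((I + z) - 2/3*(-1)*(5 - 1)) = (I + z) + ((I + z) - 2/3*(-1)*4) = (I + z) + ((I + z) + 8/3) = (I + z) + (8/3 + I + z) = 8/3 + 2*I + 2*z)
355*(n(6, 4)*(-4) + 16) = 355*((8/3 + 2*6 + 2*4)*(-4) + 16) = 355*((8/3 + 12 + 8)*(-4) + 16) = 355*((68/3)*(-4) + 16) = 355*(-272/3 + 16) = 355*(-224/3) = -79520/3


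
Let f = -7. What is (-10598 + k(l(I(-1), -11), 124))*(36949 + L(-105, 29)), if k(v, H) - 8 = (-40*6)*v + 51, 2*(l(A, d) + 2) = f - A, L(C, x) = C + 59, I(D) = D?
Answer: -344637117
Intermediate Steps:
L(C, x) = 59 + C
l(A, d) = -11/2 - A/2 (l(A, d) = -2 + (-7 - A)/2 = -2 + (-7/2 - A/2) = -11/2 - A/2)
k(v, H) = 59 - 240*v (k(v, H) = 8 + ((-40*6)*v + 51) = 8 + (-240*v + 51) = 8 + (51 - 240*v) = 59 - 240*v)
(-10598 + k(l(I(-1), -11), 124))*(36949 + L(-105, 29)) = (-10598 + (59 - 240*(-11/2 - ½*(-1))))*(36949 + (59 - 105)) = (-10598 + (59 - 240*(-11/2 + ½)))*(36949 - 46) = (-10598 + (59 - 240*(-5)))*36903 = (-10598 + (59 + 1200))*36903 = (-10598 + 1259)*36903 = -9339*36903 = -344637117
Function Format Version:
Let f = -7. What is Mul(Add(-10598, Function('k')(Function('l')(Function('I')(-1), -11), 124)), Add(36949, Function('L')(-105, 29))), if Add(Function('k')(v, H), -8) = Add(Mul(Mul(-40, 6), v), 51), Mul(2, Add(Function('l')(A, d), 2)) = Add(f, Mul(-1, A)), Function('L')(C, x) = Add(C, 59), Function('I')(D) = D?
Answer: -344637117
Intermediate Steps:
Function('L')(C, x) = Add(59, C)
Function('l')(A, d) = Add(Rational(-11, 2), Mul(Rational(-1, 2), A)) (Function('l')(A, d) = Add(-2, Mul(Rational(1, 2), Add(-7, Mul(-1, A)))) = Add(-2, Add(Rational(-7, 2), Mul(Rational(-1, 2), A))) = Add(Rational(-11, 2), Mul(Rational(-1, 2), A)))
Function('k')(v, H) = Add(59, Mul(-240, v)) (Function('k')(v, H) = Add(8, Add(Mul(Mul(-40, 6), v), 51)) = Add(8, Add(Mul(-240, v), 51)) = Add(8, Add(51, Mul(-240, v))) = Add(59, Mul(-240, v)))
Mul(Add(-10598, Function('k')(Function('l')(Function('I')(-1), -11), 124)), Add(36949, Function('L')(-105, 29))) = Mul(Add(-10598, Add(59, Mul(-240, Add(Rational(-11, 2), Mul(Rational(-1, 2), -1))))), Add(36949, Add(59, -105))) = Mul(Add(-10598, Add(59, Mul(-240, Add(Rational(-11, 2), Rational(1, 2))))), Add(36949, -46)) = Mul(Add(-10598, Add(59, Mul(-240, -5))), 36903) = Mul(Add(-10598, Add(59, 1200)), 36903) = Mul(Add(-10598, 1259), 36903) = Mul(-9339, 36903) = -344637117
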